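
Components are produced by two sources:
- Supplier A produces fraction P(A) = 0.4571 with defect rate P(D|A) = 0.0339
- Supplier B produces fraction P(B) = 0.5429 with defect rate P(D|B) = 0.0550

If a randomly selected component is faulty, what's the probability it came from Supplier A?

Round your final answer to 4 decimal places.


Let A = from Supplier A, D = faulty

Given:
- P(A) = 0.4571, P(B) = 0.5429
- P(D|A) = 0.0339, P(D|B) = 0.0550

Step 1: Find P(D)
P(D) = P(D|A)P(A) + P(D|B)P(B)
     = 0.0339 × 0.4571 + 0.0550 × 0.5429
     = 0.01549569 + 0.02985950
     = 0.04535519

Step 2: Apply Bayes' theorem
P(A|D) = P(D|A)P(A) / P(D)
       = 0.01549569 / 0.04535519
       = 0.3417


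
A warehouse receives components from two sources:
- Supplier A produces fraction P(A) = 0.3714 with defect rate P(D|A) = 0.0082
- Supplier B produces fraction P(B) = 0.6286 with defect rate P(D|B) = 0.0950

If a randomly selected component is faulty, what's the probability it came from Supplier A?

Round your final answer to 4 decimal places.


Let A = from Supplier A, D = faulty

Given:
- P(A) = 0.3714, P(B) = 0.6286
- P(D|A) = 0.0082, P(D|B) = 0.0950

Step 1: Find P(D)
P(D) = P(D|A)P(A) + P(D|B)P(B)
     = 0.0082 × 0.3714 + 0.0950 × 0.6286
     = 0.00304548 + 0.05971700
     = 0.06276248

Step 2: Apply Bayes' theorem
P(A|D) = P(D|A)P(A) / P(D)
       = 0.00304548 / 0.06276248
       = 0.0485


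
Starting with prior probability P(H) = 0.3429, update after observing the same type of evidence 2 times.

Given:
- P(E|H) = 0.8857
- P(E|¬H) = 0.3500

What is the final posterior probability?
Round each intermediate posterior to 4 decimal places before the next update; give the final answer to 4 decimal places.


Sequential Bayesian updating:

Initial prior: P(H) = 0.3429

Update 1:
  P(E) = 0.8857 × 0.3429 + 0.3500 × 0.6571 = 0.30370653 + 0.22998500 = 0.53369153
  P(H|E) = 0.30370653 / 0.53369153 = 0.5691

Update 2:
  P(E) = 0.8857 × 0.5691 + 0.3500 × 0.4309 = 0.50405187 + 0.15081500 = 0.65486687
  P(H|E) = 0.50405187 / 0.65486687 = 0.7697

Final posterior: 0.7697


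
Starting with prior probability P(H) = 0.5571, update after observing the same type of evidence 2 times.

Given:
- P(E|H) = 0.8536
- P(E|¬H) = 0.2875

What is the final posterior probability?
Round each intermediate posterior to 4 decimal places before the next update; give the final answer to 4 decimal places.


Sequential Bayesian updating:

Initial prior: P(H) = 0.5571

Update 1:
  P(E) = 0.8536 × 0.5571 + 0.2875 × 0.4429 = 0.47554056 + 0.12733375 = 0.60287431
  P(H|E) = 0.47554056 / 0.60287431 = 0.7888

Update 2:
  P(E) = 0.8536 × 0.7888 + 0.2875 × 0.2112 = 0.67331968 + 0.06072000 = 0.73403968
  P(H|E) = 0.67331968 / 0.73403968 = 0.9173

Final posterior: 0.9173


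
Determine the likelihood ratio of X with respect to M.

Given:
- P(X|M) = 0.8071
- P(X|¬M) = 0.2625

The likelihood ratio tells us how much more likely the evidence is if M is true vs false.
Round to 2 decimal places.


Likelihood Ratio (LR) = P(X|M) / P(X|¬M)

LR = 0.8071 / 0.2625
   = 3.07

The evidence is 3.07 times more likely if M is true than if M is false.
Since LR > 1, the evidence supports M over ¬M.


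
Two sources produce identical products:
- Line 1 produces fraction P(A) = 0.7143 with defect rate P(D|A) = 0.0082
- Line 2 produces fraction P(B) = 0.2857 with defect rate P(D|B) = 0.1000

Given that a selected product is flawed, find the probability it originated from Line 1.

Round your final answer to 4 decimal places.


Let A = from Line 1, D = flawed

Given:
- P(A) = 0.7143, P(B) = 0.2857
- P(D|A) = 0.0082, P(D|B) = 0.1000

Step 1: Find P(D)
P(D) = P(D|A)P(A) + P(D|B)P(B)
     = 0.0082 × 0.7143 + 0.1000 × 0.2857
     = 0.00585726 + 0.02857000
     = 0.03442726

Step 2: Apply Bayes' theorem
P(A|D) = P(D|A)P(A) / P(D)
       = 0.00585726 / 0.03442726
       = 0.1701


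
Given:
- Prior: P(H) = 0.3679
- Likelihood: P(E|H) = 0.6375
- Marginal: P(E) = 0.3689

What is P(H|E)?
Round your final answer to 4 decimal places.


Using Bayes' theorem:

P(H|E) = P(E|H) × P(H) / P(E)
       = 0.6375 × 0.3679 / 0.3689
       = 0.23453625 / 0.3689
       = 0.6358

The evidence strengthens our belief in H.
Prior: 0.3679 → Posterior: 0.6358


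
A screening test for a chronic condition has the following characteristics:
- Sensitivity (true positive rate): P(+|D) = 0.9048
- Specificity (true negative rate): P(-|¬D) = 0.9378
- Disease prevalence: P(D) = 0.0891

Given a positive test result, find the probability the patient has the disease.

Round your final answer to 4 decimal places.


Let D = has disease, + = positive test

Given:
- P(D) = 0.0891 (prevalence)
- P(+|D) = 0.9048 (sensitivity)
- P(-|¬D) = 0.9378 (specificity)
- P(+|¬D) = 0.0622 (false positive rate = 1 - specificity)

Step 1: Find P(+)
P(+) = P(+|D)P(D) + P(+|¬D)P(¬D)
     = 0.9048 × 0.0891 + 0.0622 × 0.9109
     = 0.08061768 + 0.05665798
     = 0.13727566

Step 2: Apply Bayes' theorem for P(D|+)
P(D|+) = P(+|D)P(D) / P(+)
       = 0.08061768 / 0.13727566
       = 0.5873


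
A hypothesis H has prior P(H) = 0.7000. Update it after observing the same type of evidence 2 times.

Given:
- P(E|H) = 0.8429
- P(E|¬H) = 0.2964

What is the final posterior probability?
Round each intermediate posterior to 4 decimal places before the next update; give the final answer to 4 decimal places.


Sequential Bayesian updating:

Initial prior: P(H) = 0.7000

Update 1:
  P(E) = 0.8429 × 0.7000 + 0.2964 × 0.3000 = 0.59003000 + 0.08892000 = 0.67895000
  P(H|E) = 0.59003000 / 0.67895000 = 0.8690

Update 2:
  P(E) = 0.8429 × 0.8690 + 0.2964 × 0.1310 = 0.73248010 + 0.03882840 = 0.77130850
  P(H|E) = 0.73248010 / 0.77130850 = 0.9497

Final posterior: 0.9497


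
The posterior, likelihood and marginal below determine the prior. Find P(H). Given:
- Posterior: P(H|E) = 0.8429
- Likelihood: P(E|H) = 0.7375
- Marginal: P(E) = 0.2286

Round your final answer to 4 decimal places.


From Bayes' theorem: P(H|E) = P(E|H) × P(H) / P(E)

Rearranging for P(H):
P(H) = P(H|E) × P(E) / P(E|H)
     = 0.8429 × 0.2286 / 0.7375
     = 0.19268694 / 0.7375
     = 0.2613


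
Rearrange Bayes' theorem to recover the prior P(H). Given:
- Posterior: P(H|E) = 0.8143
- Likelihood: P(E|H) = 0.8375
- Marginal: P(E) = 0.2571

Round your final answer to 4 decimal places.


From Bayes' theorem: P(H|E) = P(E|H) × P(H) / P(E)

Rearranging for P(H):
P(H) = P(H|E) × P(E) / P(E|H)
     = 0.8143 × 0.2571 / 0.8375
     = 0.20935653 / 0.8375
     = 0.2500


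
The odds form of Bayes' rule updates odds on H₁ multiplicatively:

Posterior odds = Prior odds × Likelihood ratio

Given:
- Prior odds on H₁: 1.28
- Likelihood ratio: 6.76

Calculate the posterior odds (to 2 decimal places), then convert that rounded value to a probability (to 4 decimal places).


Step 1: Calculate posterior odds
Posterior odds = Prior odds × LR
               = 1.28 × 6.76
               = 8.65

Step 2: Convert to probability
P(H₁|E) = Posterior odds / (1 + Posterior odds)
       = 8.65 / (1 + 8.65)
       = 8.65 / 9.65
       = 0.8964

The evidence increased P(H₁) from 0.5614 to 0.8964.


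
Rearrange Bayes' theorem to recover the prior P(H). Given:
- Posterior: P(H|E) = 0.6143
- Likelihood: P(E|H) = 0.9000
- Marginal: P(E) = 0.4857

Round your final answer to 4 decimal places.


From Bayes' theorem: P(H|E) = P(E|H) × P(H) / P(E)

Rearranging for P(H):
P(H) = P(H|E) × P(E) / P(E|H)
     = 0.6143 × 0.4857 / 0.9000
     = 0.29836551 / 0.9000
     = 0.3315


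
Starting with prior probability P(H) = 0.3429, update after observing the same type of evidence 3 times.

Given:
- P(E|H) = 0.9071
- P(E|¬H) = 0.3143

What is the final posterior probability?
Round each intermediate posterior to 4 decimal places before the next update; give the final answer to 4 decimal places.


Sequential Bayesian updating:

Initial prior: P(H) = 0.3429

Update 1:
  P(E) = 0.9071 × 0.3429 + 0.3143 × 0.6571 = 0.31104459 + 0.20652653 = 0.51757112
  P(H|E) = 0.31104459 / 0.51757112 = 0.6010

Update 2:
  P(E) = 0.9071 × 0.6010 + 0.3143 × 0.3990 = 0.54516710 + 0.12540570 = 0.67057280
  P(H|E) = 0.54516710 / 0.67057280 = 0.8130

Update 3:
  P(E) = 0.9071 × 0.8130 + 0.3143 × 0.1870 = 0.73747230 + 0.05877410 = 0.79624640
  P(H|E) = 0.73747230 / 0.79624640 = 0.9262

Final posterior: 0.9262


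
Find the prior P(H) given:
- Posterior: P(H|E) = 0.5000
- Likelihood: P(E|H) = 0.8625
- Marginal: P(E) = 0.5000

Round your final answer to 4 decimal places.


From Bayes' theorem: P(H|E) = P(E|H) × P(H) / P(E)

Rearranging for P(H):
P(H) = P(H|E) × P(E) / P(E|H)
     = 0.5000 × 0.5000 / 0.8625
     = 0.25000000 / 0.8625
     = 0.2899


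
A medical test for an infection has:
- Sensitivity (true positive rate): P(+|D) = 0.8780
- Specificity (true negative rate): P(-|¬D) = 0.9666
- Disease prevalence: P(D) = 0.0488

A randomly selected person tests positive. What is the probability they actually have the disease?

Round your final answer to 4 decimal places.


Let D = has disease, + = positive test

Given:
- P(D) = 0.0488 (prevalence)
- P(+|D) = 0.8780 (sensitivity)
- P(-|¬D) = 0.9666 (specificity)
- P(+|¬D) = 0.0334 (false positive rate = 1 - specificity)

Step 1: Find P(+)
P(+) = P(+|D)P(D) + P(+|¬D)P(¬D)
     = 0.8780 × 0.0488 + 0.0334 × 0.9512
     = 0.04284640 + 0.03177008
     = 0.07461648

Step 2: Apply Bayes' theorem for P(D|+)
P(D|+) = P(+|D)P(D) / P(+)
       = 0.04284640 / 0.07461648
       = 0.5742


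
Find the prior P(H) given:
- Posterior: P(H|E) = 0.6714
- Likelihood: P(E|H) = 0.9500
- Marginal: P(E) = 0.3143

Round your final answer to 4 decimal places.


From Bayes' theorem: P(H|E) = P(E|H) × P(H) / P(E)

Rearranging for P(H):
P(H) = P(H|E) × P(E) / P(E|H)
     = 0.6714 × 0.3143 / 0.9500
     = 0.21102102 / 0.9500
     = 0.2221


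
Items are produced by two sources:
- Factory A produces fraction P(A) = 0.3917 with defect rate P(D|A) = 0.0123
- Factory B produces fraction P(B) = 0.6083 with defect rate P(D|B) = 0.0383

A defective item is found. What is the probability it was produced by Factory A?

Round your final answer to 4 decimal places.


Let A = from Factory A, D = defective

Given:
- P(A) = 0.3917, P(B) = 0.6083
- P(D|A) = 0.0123, P(D|B) = 0.0383

Step 1: Find P(D)
P(D) = P(D|A)P(A) + P(D|B)P(B)
     = 0.0123 × 0.3917 + 0.0383 × 0.6083
     = 0.00481791 + 0.02329789
     = 0.02811580

Step 2: Apply Bayes' theorem
P(A|D) = P(D|A)P(A) / P(D)
       = 0.00481791 / 0.02811580
       = 0.1714


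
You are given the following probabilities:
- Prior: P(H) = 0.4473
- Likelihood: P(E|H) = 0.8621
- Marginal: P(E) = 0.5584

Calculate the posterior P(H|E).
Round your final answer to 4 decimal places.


Using Bayes' theorem:

P(H|E) = P(E|H) × P(H) / P(E)
       = 0.8621 × 0.4473 / 0.5584
       = 0.38561733 / 0.5584
       = 0.6906

The evidence strengthens our belief in H.
Prior: 0.4473 → Posterior: 0.6906


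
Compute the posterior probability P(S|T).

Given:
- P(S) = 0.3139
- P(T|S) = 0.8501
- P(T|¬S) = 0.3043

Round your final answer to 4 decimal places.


Bayes' theorem: P(S|T) = P(T|S) × P(S) / P(T)

Step 1: Calculate P(T) using law of total probability
P(T) = P(T|S)P(S) + P(T|¬S)P(¬S)
     = 0.8501 × 0.3139 + 0.3043 × 0.6861
     = 0.26684639 + 0.20878023
     = 0.47562662

Step 2: Apply Bayes' theorem
P(S|T) = P(T|S) × P(S) / P(T)
       = 0.26684639 / 0.47562662
       = 0.5610


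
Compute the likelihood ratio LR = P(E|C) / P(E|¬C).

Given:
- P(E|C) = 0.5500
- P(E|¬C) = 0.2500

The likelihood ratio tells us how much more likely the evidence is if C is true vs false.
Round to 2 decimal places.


Likelihood Ratio (LR) = P(E|C) / P(E|¬C)

LR = 0.5500 / 0.2500
   = 2.20

The evidence is 2.20 times more likely if C is true than if C is false.
Since LR > 1, the evidence supports C over ¬C.


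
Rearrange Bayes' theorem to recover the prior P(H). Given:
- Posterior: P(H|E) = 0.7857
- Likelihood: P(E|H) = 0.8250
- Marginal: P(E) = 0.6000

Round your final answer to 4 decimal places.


From Bayes' theorem: P(H|E) = P(E|H) × P(H) / P(E)

Rearranging for P(H):
P(H) = P(H|E) × P(E) / P(E|H)
     = 0.7857 × 0.6000 / 0.8250
     = 0.47142000 / 0.8250
     = 0.5714


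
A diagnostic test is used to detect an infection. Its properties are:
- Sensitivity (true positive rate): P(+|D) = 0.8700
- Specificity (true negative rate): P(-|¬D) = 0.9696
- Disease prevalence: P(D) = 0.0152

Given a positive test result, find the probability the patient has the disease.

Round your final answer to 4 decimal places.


Let D = has disease, + = positive test

Given:
- P(D) = 0.0152 (prevalence)
- P(+|D) = 0.8700 (sensitivity)
- P(-|¬D) = 0.9696 (specificity)
- P(+|¬D) = 0.0304 (false positive rate = 1 - specificity)

Step 1: Find P(+)
P(+) = P(+|D)P(D) + P(+|¬D)P(¬D)
     = 0.8700 × 0.0152 + 0.0304 × 0.9848
     = 0.01322400 + 0.02993792
     = 0.04316192

Step 2: Apply Bayes' theorem for P(D|+)
P(D|+) = P(+|D)P(D) / P(+)
       = 0.01322400 / 0.04316192
       = 0.3064


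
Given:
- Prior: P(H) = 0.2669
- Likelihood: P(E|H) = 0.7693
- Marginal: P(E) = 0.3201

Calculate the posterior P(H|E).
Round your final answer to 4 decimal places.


Using Bayes' theorem:

P(H|E) = P(E|H) × P(H) / P(E)
       = 0.7693 × 0.2669 / 0.3201
       = 0.20532617 / 0.3201
       = 0.6414

The evidence strengthens our belief in H.
Prior: 0.2669 → Posterior: 0.6414


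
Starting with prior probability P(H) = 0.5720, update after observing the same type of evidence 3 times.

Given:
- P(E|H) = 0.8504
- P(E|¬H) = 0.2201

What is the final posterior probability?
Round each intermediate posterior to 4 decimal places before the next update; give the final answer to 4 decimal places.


Sequential Bayesian updating:

Initial prior: P(H) = 0.5720

Update 1:
  P(E) = 0.8504 × 0.5720 + 0.2201 × 0.4280 = 0.48642880 + 0.09420280 = 0.58063160
  P(H|E) = 0.48642880 / 0.58063160 = 0.8378

Update 2:
  P(E) = 0.8504 × 0.8378 + 0.2201 × 0.1622 = 0.71246512 + 0.03570022 = 0.74816534
  P(H|E) = 0.71246512 / 0.74816534 = 0.9523

Update 3:
  P(E) = 0.8504 × 0.9523 + 0.2201 × 0.0477 = 0.80983592 + 0.01049877 = 0.82033469
  P(H|E) = 0.80983592 / 0.82033469 = 0.9872

Final posterior: 0.9872


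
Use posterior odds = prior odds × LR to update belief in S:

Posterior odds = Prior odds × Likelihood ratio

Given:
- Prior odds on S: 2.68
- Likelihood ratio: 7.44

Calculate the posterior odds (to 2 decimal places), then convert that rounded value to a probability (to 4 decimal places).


Step 1: Calculate posterior odds
Posterior odds = Prior odds × LR
               = 2.68 × 7.44
               = 19.94

Step 2: Convert to probability
P(S|E) = Posterior odds / (1 + Posterior odds)
       = 19.94 / (1 + 19.94)
       = 19.94 / 20.94
       = 0.9522

The evidence increased P(S) from 0.7283 to 0.9522.


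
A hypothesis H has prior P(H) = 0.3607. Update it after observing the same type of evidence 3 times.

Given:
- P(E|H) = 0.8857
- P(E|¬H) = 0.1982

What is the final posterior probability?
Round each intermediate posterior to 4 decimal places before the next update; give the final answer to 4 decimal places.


Sequential Bayesian updating:

Initial prior: P(H) = 0.3607

Update 1:
  P(E) = 0.8857 × 0.3607 + 0.1982 × 0.6393 = 0.31947199 + 0.12670926 = 0.44618125
  P(H|E) = 0.31947199 / 0.44618125 = 0.7160

Update 2:
  P(E) = 0.8857 × 0.7160 + 0.1982 × 0.2840 = 0.63416120 + 0.05628880 = 0.69045000
  P(H|E) = 0.63416120 / 0.69045000 = 0.9185

Update 3:
  P(E) = 0.8857 × 0.9185 + 0.1982 × 0.0815 = 0.81351545 + 0.01615330 = 0.82966875
  P(H|E) = 0.81351545 / 0.82966875 = 0.9805

Final posterior: 0.9805


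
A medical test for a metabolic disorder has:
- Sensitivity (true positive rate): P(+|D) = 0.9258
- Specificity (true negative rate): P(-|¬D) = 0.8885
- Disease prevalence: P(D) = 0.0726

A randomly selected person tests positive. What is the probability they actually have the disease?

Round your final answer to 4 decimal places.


Let D = has disease, + = positive test

Given:
- P(D) = 0.0726 (prevalence)
- P(+|D) = 0.9258 (sensitivity)
- P(-|¬D) = 0.8885 (specificity)
- P(+|¬D) = 0.1115 (false positive rate = 1 - specificity)

Step 1: Find P(+)
P(+) = P(+|D)P(D) + P(+|¬D)P(¬D)
     = 0.9258 × 0.0726 + 0.1115 × 0.9274
     = 0.06721308 + 0.10340510
     = 0.17061818

Step 2: Apply Bayes' theorem for P(D|+)
P(D|+) = P(+|D)P(D) / P(+)
       = 0.06721308 / 0.17061818
       = 0.3939


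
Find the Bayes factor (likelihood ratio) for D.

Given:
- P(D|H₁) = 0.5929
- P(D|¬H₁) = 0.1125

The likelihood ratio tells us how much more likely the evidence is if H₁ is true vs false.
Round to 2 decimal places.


Likelihood Ratio (LR) = P(D|H₁) / P(D|¬H₁)

LR = 0.5929 / 0.1125
   = 5.27

The evidence is 5.27 times more likely if H₁ is true than if H₁ is false.
Since LR > 1, the evidence supports H₁ over ¬H₁.


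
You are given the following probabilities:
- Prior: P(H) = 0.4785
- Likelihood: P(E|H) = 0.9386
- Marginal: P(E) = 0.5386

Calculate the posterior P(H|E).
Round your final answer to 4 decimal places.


Using Bayes' theorem:

P(H|E) = P(E|H) × P(H) / P(E)
       = 0.9386 × 0.4785 / 0.5386
       = 0.44912010 / 0.5386
       = 0.8339

The evidence strengthens our belief in H.
Prior: 0.4785 → Posterior: 0.8339


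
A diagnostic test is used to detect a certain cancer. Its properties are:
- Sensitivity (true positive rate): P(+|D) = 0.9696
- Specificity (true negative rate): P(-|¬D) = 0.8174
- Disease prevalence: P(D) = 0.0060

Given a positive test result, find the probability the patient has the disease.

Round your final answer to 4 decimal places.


Let D = has disease, + = positive test

Given:
- P(D) = 0.0060 (prevalence)
- P(+|D) = 0.9696 (sensitivity)
- P(-|¬D) = 0.8174 (specificity)
- P(+|¬D) = 0.1826 (false positive rate = 1 - specificity)

Step 1: Find P(+)
P(+) = P(+|D)P(D) + P(+|¬D)P(¬D)
     = 0.9696 × 0.0060 + 0.1826 × 0.9940
     = 0.00581760 + 0.18150440
     = 0.18732200

Step 2: Apply Bayes' theorem for P(D|+)
P(D|+) = P(+|D)P(D) / P(+)
       = 0.00581760 / 0.18732200
       = 0.0311


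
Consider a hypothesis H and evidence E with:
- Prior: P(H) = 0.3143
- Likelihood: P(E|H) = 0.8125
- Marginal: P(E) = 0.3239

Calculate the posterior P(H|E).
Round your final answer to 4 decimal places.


Using Bayes' theorem:

P(H|E) = P(E|H) × P(H) / P(E)
       = 0.8125 × 0.3143 / 0.3239
       = 0.25536875 / 0.3239
       = 0.7884

The evidence strengthens our belief in H.
Prior: 0.3143 → Posterior: 0.7884


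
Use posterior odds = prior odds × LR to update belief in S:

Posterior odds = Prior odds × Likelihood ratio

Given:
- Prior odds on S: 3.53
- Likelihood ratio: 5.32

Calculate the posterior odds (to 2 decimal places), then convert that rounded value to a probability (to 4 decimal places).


Step 1: Calculate posterior odds
Posterior odds = Prior odds × LR
               = 3.53 × 5.32
               = 18.78

Step 2: Convert to probability
P(S|E) = Posterior odds / (1 + Posterior odds)
       = 18.78 / (1 + 18.78)
       = 18.78 / 19.78
       = 0.9494

The evidence increased P(S) from 0.7792 to 0.9494.


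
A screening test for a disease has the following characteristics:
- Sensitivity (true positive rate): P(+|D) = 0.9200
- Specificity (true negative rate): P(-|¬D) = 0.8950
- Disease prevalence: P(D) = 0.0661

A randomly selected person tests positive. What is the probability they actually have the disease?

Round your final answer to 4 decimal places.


Let D = has disease, + = positive test

Given:
- P(D) = 0.0661 (prevalence)
- P(+|D) = 0.9200 (sensitivity)
- P(-|¬D) = 0.8950 (specificity)
- P(+|¬D) = 0.1050 (false positive rate = 1 - specificity)

Step 1: Find P(+)
P(+) = P(+|D)P(D) + P(+|¬D)P(¬D)
     = 0.9200 × 0.0661 + 0.1050 × 0.9339
     = 0.06081200 + 0.09805950
     = 0.15887150

Step 2: Apply Bayes' theorem for P(D|+)
P(D|+) = P(+|D)P(D) / P(+)
       = 0.06081200 / 0.15887150
       = 0.3828


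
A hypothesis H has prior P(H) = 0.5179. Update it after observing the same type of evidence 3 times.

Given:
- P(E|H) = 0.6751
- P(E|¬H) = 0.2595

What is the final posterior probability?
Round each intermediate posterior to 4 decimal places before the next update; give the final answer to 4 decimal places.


Sequential Bayesian updating:

Initial prior: P(H) = 0.5179

Update 1:
  P(E) = 0.6751 × 0.5179 + 0.2595 × 0.4821 = 0.34963429 + 0.12510495 = 0.47473924
  P(H|E) = 0.34963429 / 0.47473924 = 0.7365

Update 2:
  P(E) = 0.6751 × 0.7365 + 0.2595 × 0.2635 = 0.49721115 + 0.06837825 = 0.56558940
  P(H|E) = 0.49721115 / 0.56558940 = 0.8791

Update 3:
  P(E) = 0.6751 × 0.8791 + 0.2595 × 0.1209 = 0.59348041 + 0.03137355 = 0.62485396
  P(H|E) = 0.59348041 / 0.62485396 = 0.9498

Final posterior: 0.9498


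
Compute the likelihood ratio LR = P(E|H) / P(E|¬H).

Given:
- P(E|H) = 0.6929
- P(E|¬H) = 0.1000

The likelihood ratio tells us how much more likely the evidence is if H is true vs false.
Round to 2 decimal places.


Likelihood Ratio (LR) = P(E|H) / P(E|¬H)

LR = 0.6929 / 0.1000
   = 6.93

The evidence is 6.93 times more likely if H is true than if H is false.
LR > 1, so observing E raises the odds in favor of H.


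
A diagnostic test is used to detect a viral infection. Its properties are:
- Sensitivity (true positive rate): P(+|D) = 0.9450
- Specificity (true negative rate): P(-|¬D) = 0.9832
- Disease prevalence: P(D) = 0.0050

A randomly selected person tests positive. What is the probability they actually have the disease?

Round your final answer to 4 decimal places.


Let D = has disease, + = positive test

Given:
- P(D) = 0.0050 (prevalence)
- P(+|D) = 0.9450 (sensitivity)
- P(-|¬D) = 0.9832 (specificity)
- P(+|¬D) = 0.0168 (false positive rate = 1 - specificity)

Step 1: Find P(+)
P(+) = P(+|D)P(D) + P(+|¬D)P(¬D)
     = 0.9450 × 0.0050 + 0.0168 × 0.9950
     = 0.00472500 + 0.01671600
     = 0.02144100

Step 2: Apply Bayes' theorem for P(D|+)
P(D|+) = P(+|D)P(D) / P(+)
       = 0.00472500 / 0.02144100
       = 0.2204


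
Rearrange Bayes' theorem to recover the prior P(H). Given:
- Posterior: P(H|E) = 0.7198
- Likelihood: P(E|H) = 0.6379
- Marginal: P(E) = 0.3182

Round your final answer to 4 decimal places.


From Bayes' theorem: P(H|E) = P(E|H) × P(H) / P(E)

Rearranging for P(H):
P(H) = P(H|E) × P(E) / P(E|H)
     = 0.7198 × 0.3182 / 0.6379
     = 0.22904036 / 0.6379
     = 0.3591


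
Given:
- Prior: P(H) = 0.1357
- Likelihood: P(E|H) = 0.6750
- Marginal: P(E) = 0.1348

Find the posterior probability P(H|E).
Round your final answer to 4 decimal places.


Using Bayes' theorem:

P(H|E) = P(E|H) × P(H) / P(E)
       = 0.6750 × 0.1357 / 0.1348
       = 0.09159750 / 0.1348
       = 0.6795

The evidence strengthens our belief in H.
Prior: 0.1357 → Posterior: 0.6795


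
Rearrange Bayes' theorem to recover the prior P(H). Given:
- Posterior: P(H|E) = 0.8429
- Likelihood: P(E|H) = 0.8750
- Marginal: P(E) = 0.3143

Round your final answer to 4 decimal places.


From Bayes' theorem: P(H|E) = P(E|H) × P(H) / P(E)

Rearranging for P(H):
P(H) = P(H|E) × P(E) / P(E|H)
     = 0.8429 × 0.3143 / 0.8750
     = 0.26492347 / 0.8750
     = 0.3028


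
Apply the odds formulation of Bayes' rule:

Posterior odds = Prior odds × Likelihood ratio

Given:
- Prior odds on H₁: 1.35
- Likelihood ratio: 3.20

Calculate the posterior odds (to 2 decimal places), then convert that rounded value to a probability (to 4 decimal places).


Step 1: Calculate posterior odds
Posterior odds = Prior odds × LR
               = 1.35 × 3.20
               = 4.32

Step 2: Convert to probability
P(H₁|E) = Posterior odds / (1 + Posterior odds)
       = 4.32 / (1 + 4.32)
       = 4.32 / 5.32
       = 0.8120

The evidence increased P(H₁) from 0.5745 to 0.8120.


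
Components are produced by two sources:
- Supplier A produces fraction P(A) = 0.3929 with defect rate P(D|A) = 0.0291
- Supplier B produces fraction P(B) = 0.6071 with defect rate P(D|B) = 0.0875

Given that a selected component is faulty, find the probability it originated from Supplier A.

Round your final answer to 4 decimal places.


Let A = from Supplier A, D = faulty

Given:
- P(A) = 0.3929, P(B) = 0.6071
- P(D|A) = 0.0291, P(D|B) = 0.0875

Step 1: Find P(D)
P(D) = P(D|A)P(A) + P(D|B)P(B)
     = 0.0291 × 0.3929 + 0.0875 × 0.6071
     = 0.01143339 + 0.05312125
     = 0.06455464

Step 2: Apply Bayes' theorem
P(A|D) = P(D|A)P(A) / P(D)
       = 0.01143339 / 0.06455464
       = 0.1771


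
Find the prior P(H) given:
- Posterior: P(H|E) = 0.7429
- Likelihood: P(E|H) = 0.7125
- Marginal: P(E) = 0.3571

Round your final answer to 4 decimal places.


From Bayes' theorem: P(H|E) = P(E|H) × P(H) / P(E)

Rearranging for P(H):
P(H) = P(H|E) × P(E) / P(E|H)
     = 0.7429 × 0.3571 / 0.7125
     = 0.26528959 / 0.7125
     = 0.3723


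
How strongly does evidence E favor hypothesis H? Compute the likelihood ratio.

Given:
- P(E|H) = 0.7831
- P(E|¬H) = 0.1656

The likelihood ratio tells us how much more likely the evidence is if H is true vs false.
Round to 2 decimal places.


Likelihood Ratio (LR) = P(E|H) / P(E|¬H)

LR = 0.7831 / 0.1656
   = 4.73

The evidence is 4.73 times more likely if H is true than if H is false.
LR > 1, so observing E raises the odds in favor of H.


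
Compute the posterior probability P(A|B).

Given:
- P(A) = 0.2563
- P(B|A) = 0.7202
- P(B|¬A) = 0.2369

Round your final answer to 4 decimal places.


Bayes' theorem: P(A|B) = P(B|A) × P(A) / P(B)

Step 1: Calculate P(B) using law of total probability
P(B) = P(B|A)P(A) + P(B|¬A)P(¬A)
     = 0.7202 × 0.2563 + 0.2369 × 0.7437
     = 0.18458726 + 0.17618253
     = 0.36076979

Step 2: Apply Bayes' theorem
P(A|B) = P(B|A) × P(A) / P(B)
       = 0.18458726 / 0.36076979
       = 0.5116


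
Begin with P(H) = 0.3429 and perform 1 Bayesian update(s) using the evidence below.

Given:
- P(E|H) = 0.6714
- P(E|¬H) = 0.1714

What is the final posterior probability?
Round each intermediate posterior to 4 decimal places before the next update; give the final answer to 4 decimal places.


Sequential Bayesian updating:

Initial prior: P(H) = 0.3429

Update 1:
  P(E) = 0.6714 × 0.3429 + 0.1714 × 0.6571 = 0.23022306 + 0.11262694 = 0.34285000
  P(H|E) = 0.23022306 / 0.34285000 = 0.6715

Final posterior: 0.6715


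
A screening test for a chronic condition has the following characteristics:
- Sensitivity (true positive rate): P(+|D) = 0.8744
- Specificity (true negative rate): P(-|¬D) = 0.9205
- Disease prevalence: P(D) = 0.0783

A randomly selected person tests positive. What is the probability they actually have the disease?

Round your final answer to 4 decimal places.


Let D = has disease, + = positive test

Given:
- P(D) = 0.0783 (prevalence)
- P(+|D) = 0.8744 (sensitivity)
- P(-|¬D) = 0.9205 (specificity)
- P(+|¬D) = 0.0795 (false positive rate = 1 - specificity)

Step 1: Find P(+)
P(+) = P(+|D)P(D) + P(+|¬D)P(¬D)
     = 0.8744 × 0.0783 + 0.0795 × 0.9217
     = 0.06846552 + 0.07327515
     = 0.14174067

Step 2: Apply Bayes' theorem for P(D|+)
P(D|+) = P(+|D)P(D) / P(+)
       = 0.06846552 / 0.14174067
       = 0.4830


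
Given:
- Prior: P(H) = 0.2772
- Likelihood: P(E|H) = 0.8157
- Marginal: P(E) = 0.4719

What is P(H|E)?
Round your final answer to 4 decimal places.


Using Bayes' theorem:

P(H|E) = P(E|H) × P(H) / P(E)
       = 0.8157 × 0.2772 / 0.4719
       = 0.22611204 / 0.4719
       = 0.4792

The evidence strengthens our belief in H.
Prior: 0.2772 → Posterior: 0.4792


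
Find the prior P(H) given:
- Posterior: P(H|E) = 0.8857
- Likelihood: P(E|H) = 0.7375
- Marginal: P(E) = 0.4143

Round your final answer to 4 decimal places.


From Bayes' theorem: P(H|E) = P(E|H) × P(H) / P(E)

Rearranging for P(H):
P(H) = P(H|E) × P(E) / P(E|H)
     = 0.8857 × 0.4143 / 0.7375
     = 0.36694551 / 0.7375
     = 0.4976


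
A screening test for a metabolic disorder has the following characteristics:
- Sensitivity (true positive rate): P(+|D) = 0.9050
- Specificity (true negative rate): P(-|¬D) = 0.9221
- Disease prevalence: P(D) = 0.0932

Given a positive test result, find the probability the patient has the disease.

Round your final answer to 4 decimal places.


Let D = has disease, + = positive test

Given:
- P(D) = 0.0932 (prevalence)
- P(+|D) = 0.9050 (sensitivity)
- P(-|¬D) = 0.9221 (specificity)
- P(+|¬D) = 0.0779 (false positive rate = 1 - specificity)

Step 1: Find P(+)
P(+) = P(+|D)P(D) + P(+|¬D)P(¬D)
     = 0.9050 × 0.0932 + 0.0779 × 0.9068
     = 0.08434600 + 0.07063972
     = 0.15498572

Step 2: Apply Bayes' theorem for P(D|+)
P(D|+) = P(+|D)P(D) / P(+)
       = 0.08434600 / 0.15498572
       = 0.5442


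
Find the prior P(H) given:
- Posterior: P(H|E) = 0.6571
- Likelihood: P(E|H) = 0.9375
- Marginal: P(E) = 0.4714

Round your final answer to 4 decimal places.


From Bayes' theorem: P(H|E) = P(E|H) × P(H) / P(E)

Rearranging for P(H):
P(H) = P(H|E) × P(E) / P(E|H)
     = 0.6571 × 0.4714 / 0.9375
     = 0.30975694 / 0.9375
     = 0.3304


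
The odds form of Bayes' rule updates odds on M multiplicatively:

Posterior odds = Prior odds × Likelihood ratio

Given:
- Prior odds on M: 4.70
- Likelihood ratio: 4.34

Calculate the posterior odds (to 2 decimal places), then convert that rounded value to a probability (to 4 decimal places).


Step 1: Calculate posterior odds
Posterior odds = Prior odds × LR
               = 4.70 × 4.34
               = 20.40

Step 2: Convert to probability
P(M|E) = Posterior odds / (1 + Posterior odds)
       = 20.40 / (1 + 20.40)
       = 20.40 / 21.40
       = 0.9533

The evidence increased P(M) from 0.8246 to 0.9533.


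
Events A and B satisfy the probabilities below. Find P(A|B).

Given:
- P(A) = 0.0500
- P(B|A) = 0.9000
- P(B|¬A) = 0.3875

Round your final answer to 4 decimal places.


Bayes' theorem: P(A|B) = P(B|A) × P(A) / P(B)

Step 1: Calculate P(B) using law of total probability
P(B) = P(B|A)P(A) + P(B|¬A)P(¬A)
     = 0.9000 × 0.0500 + 0.3875 × 0.9500
     = 0.04500000 + 0.36812500
     = 0.41312500

Step 2: Apply Bayes' theorem
P(A|B) = P(B|A) × P(A) / P(B)
       = 0.04500000 / 0.41312500
       = 0.1089


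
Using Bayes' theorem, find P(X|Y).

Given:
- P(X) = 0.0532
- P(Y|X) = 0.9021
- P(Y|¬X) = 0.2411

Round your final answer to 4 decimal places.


Bayes' theorem: P(X|Y) = P(Y|X) × P(X) / P(Y)

Step 1: Calculate P(Y) using law of total probability
P(Y) = P(Y|X)P(X) + P(Y|¬X)P(¬X)
     = 0.9021 × 0.0532 + 0.2411 × 0.9468
     = 0.04799172 + 0.22827348
     = 0.27626520

Step 2: Apply Bayes' theorem
P(X|Y) = P(Y|X) × P(X) / P(Y)
       = 0.04799172 / 0.27626520
       = 0.1737


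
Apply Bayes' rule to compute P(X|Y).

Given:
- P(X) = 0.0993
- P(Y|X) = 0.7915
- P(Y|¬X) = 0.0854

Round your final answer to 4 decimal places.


Bayes' theorem: P(X|Y) = P(Y|X) × P(X) / P(Y)

Step 1: Calculate P(Y) using law of total probability
P(Y) = P(Y|X)P(X) + P(Y|¬X)P(¬X)
     = 0.7915 × 0.0993 + 0.0854 × 0.9007
     = 0.07859595 + 0.07691978
     = 0.15551573

Step 2: Apply Bayes' theorem
P(X|Y) = P(Y|X) × P(X) / P(Y)
       = 0.07859595 / 0.15551573
       = 0.5054


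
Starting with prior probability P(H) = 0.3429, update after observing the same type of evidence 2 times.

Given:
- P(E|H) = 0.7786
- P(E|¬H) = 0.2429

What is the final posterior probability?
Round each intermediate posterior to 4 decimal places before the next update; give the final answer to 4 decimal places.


Sequential Bayesian updating:

Initial prior: P(H) = 0.3429

Update 1:
  P(E) = 0.7786 × 0.3429 + 0.2429 × 0.6571 = 0.26698194 + 0.15960959 = 0.42659153
  P(H|E) = 0.26698194 / 0.42659153 = 0.6258

Update 2:
  P(E) = 0.7786 × 0.6258 + 0.2429 × 0.3742 = 0.48724788 + 0.09089318 = 0.57814106
  P(H|E) = 0.48724788 / 0.57814106 = 0.8428

Final posterior: 0.8428


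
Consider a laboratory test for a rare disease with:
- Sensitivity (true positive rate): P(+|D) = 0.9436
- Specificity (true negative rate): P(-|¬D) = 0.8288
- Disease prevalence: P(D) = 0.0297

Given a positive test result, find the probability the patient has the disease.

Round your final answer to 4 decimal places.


Let D = has disease, + = positive test

Given:
- P(D) = 0.0297 (prevalence)
- P(+|D) = 0.9436 (sensitivity)
- P(-|¬D) = 0.8288 (specificity)
- P(+|¬D) = 0.1712 (false positive rate = 1 - specificity)

Step 1: Find P(+)
P(+) = P(+|D)P(D) + P(+|¬D)P(¬D)
     = 0.9436 × 0.0297 + 0.1712 × 0.9703
     = 0.02802492 + 0.16611536
     = 0.19414028

Step 2: Apply Bayes' theorem for P(D|+)
P(D|+) = P(+|D)P(D) / P(+)
       = 0.02802492 / 0.19414028
       = 0.1444


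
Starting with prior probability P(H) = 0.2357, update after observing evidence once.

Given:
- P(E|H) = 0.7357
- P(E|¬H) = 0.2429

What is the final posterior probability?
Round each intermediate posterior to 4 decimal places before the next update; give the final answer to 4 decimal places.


Sequential Bayesian updating:

Initial prior: P(H) = 0.2357

Update 1:
  P(E) = 0.7357 × 0.2357 + 0.2429 × 0.7643 = 0.17340449 + 0.18564847 = 0.35905296
  P(H|E) = 0.17340449 / 0.35905296 = 0.4829

Final posterior: 0.4829


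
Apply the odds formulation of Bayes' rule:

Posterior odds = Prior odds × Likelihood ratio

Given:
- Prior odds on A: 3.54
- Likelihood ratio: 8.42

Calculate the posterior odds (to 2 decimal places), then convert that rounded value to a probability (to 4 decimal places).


Step 1: Calculate posterior odds
Posterior odds = Prior odds × LR
               = 3.54 × 8.42
               = 29.81

Step 2: Convert to probability
P(A|E) = Posterior odds / (1 + Posterior odds)
       = 29.81 / (1 + 29.81)
       = 29.81 / 30.81
       = 0.9675

The evidence increased P(A) from 0.7797 to 0.9675.


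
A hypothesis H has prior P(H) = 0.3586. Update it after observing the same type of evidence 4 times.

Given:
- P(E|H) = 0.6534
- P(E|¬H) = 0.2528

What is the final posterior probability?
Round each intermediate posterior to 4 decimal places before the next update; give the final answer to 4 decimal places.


Sequential Bayesian updating:

Initial prior: P(H) = 0.3586

Update 1:
  P(E) = 0.6534 × 0.3586 + 0.2528 × 0.6414 = 0.23430924 + 0.16214592 = 0.39645516
  P(H|E) = 0.23430924 / 0.39645516 = 0.5910

Update 2:
  P(E) = 0.6534 × 0.5910 + 0.2528 × 0.4090 = 0.38615940 + 0.10339520 = 0.48955460
  P(H|E) = 0.38615940 / 0.48955460 = 0.7888

Update 3:
  P(E) = 0.6534 × 0.7888 + 0.2528 × 0.2112 = 0.51540192 + 0.05339136 = 0.56879328
  P(H|E) = 0.51540192 / 0.56879328 = 0.9061

Update 4:
  P(E) = 0.6534 × 0.9061 + 0.2528 × 0.0939 = 0.59204574 + 0.02373792 = 0.61578366
  P(H|E) = 0.59204574 / 0.61578366 = 0.9615

Final posterior: 0.9615


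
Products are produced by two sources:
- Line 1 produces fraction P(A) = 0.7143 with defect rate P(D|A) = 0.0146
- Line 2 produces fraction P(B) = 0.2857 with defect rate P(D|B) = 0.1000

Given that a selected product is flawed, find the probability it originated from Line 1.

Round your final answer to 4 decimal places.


Let A = from Line 1, D = flawed

Given:
- P(A) = 0.7143, P(B) = 0.2857
- P(D|A) = 0.0146, P(D|B) = 0.1000

Step 1: Find P(D)
P(D) = P(D|A)P(A) + P(D|B)P(B)
     = 0.0146 × 0.7143 + 0.1000 × 0.2857
     = 0.01042878 + 0.02857000
     = 0.03899878

Step 2: Apply Bayes' theorem
P(A|D) = P(D|A)P(A) / P(D)
       = 0.01042878 / 0.03899878
       = 0.2674


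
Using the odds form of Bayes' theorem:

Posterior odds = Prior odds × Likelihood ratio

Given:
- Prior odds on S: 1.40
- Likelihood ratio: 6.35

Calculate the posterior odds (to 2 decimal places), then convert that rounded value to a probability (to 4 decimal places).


Step 1: Calculate posterior odds
Posterior odds = Prior odds × LR
               = 1.40 × 6.35
               = 8.89

Step 2: Convert to probability
P(S|E) = Posterior odds / (1 + Posterior odds)
       = 8.89 / (1 + 8.89)
       = 8.89 / 9.89
       = 0.8989

The evidence increased P(S) from 0.5833 to 0.8989.


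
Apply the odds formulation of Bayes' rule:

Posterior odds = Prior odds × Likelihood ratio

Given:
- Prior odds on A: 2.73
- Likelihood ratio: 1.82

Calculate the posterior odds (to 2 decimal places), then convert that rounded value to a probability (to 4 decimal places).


Step 1: Calculate posterior odds
Posterior odds = Prior odds × LR
               = 2.73 × 1.82
               = 4.97

Step 2: Convert to probability
P(A|E) = Posterior odds / (1 + Posterior odds)
       = 4.97 / (1 + 4.97)
       = 4.97 / 5.97
       = 0.8325

The evidence increased P(A) from 0.7319 to 0.8325.


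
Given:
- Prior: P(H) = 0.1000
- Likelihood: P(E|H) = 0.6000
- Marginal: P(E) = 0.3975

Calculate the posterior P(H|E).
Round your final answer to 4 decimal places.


Using Bayes' theorem:

P(H|E) = P(E|H) × P(H) / P(E)
       = 0.6000 × 0.1000 / 0.3975
       = 0.06000000 / 0.3975
       = 0.1509

The evidence strengthens our belief in H.
Prior: 0.1000 → Posterior: 0.1509


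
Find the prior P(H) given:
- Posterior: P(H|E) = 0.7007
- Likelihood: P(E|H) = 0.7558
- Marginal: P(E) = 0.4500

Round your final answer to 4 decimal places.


From Bayes' theorem: P(H|E) = P(E|H) × P(H) / P(E)

Rearranging for P(H):
P(H) = P(H|E) × P(E) / P(E|H)
     = 0.7007 × 0.4500 / 0.7558
     = 0.31531500 / 0.7558
     = 0.4172


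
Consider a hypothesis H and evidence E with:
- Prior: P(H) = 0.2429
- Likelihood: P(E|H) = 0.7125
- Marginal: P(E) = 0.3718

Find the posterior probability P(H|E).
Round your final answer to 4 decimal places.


Using Bayes' theorem:

P(H|E) = P(E|H) × P(H) / P(E)
       = 0.7125 × 0.2429 / 0.3718
       = 0.17306625 / 0.3718
       = 0.4655

The evidence strengthens our belief in H.
Prior: 0.2429 → Posterior: 0.4655


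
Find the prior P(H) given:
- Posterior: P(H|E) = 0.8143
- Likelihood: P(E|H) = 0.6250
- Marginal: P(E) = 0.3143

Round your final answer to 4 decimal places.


From Bayes' theorem: P(H|E) = P(E|H) × P(H) / P(E)

Rearranging for P(H):
P(H) = P(H|E) × P(E) / P(E|H)
     = 0.8143 × 0.3143 / 0.6250
     = 0.25593449 / 0.6250
     = 0.4095


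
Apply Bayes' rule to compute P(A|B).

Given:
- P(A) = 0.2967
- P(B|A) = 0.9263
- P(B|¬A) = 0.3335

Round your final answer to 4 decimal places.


Bayes' theorem: P(A|B) = P(B|A) × P(A) / P(B)

Step 1: Calculate P(B) using law of total probability
P(B) = P(B|A)P(A) + P(B|¬A)P(¬A)
     = 0.9263 × 0.2967 + 0.3335 × 0.7033
     = 0.27483321 + 0.23455055
     = 0.50938376

Step 2: Apply Bayes' theorem
P(A|B) = P(B|A) × P(A) / P(B)
       = 0.27483321 / 0.50938376
       = 0.5395


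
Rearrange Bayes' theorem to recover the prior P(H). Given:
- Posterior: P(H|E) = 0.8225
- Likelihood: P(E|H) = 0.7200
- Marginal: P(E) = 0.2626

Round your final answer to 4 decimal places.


From Bayes' theorem: P(H|E) = P(E|H) × P(H) / P(E)

Rearranging for P(H):
P(H) = P(H|E) × P(E) / P(E|H)
     = 0.8225 × 0.2626 / 0.7200
     = 0.21598850 / 0.7200
     = 0.3000


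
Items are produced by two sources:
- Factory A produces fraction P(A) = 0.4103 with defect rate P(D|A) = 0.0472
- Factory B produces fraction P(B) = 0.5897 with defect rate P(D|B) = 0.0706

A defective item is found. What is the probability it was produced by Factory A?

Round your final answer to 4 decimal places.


Let A = from Factory A, D = defective

Given:
- P(A) = 0.4103, P(B) = 0.5897
- P(D|A) = 0.0472, P(D|B) = 0.0706

Step 1: Find P(D)
P(D) = P(D|A)P(A) + P(D|B)P(B)
     = 0.0472 × 0.4103 + 0.0706 × 0.5897
     = 0.01936616 + 0.04163282
     = 0.06099898

Step 2: Apply Bayes' theorem
P(A|D) = P(D|A)P(A) / P(D)
       = 0.01936616 / 0.06099898
       = 0.3175


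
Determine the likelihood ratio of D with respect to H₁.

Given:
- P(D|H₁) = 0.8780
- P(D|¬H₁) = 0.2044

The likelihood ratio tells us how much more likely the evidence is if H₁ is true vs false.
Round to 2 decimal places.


Likelihood Ratio (LR) = P(D|H₁) / P(D|¬H₁)

LR = 0.8780 / 0.2044
   = 4.30

The evidence is 4.30 times more likely if H₁ is true than if H₁ is false.
Because LR exceeds 1, D is evidence for H₁.
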